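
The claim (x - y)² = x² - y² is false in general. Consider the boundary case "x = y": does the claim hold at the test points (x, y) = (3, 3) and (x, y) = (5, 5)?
At (3, 3): LHS = 0, RHS = 0 → equal
At (5, 5): LHS = 0, RHS = 0 → equal

So the claim does hold at both of these boundary points, even though it is not an identity.

Answer: Yes, holds at both test points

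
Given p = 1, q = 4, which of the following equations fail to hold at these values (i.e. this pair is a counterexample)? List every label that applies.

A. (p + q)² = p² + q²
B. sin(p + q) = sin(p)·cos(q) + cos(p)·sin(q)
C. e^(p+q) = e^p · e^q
A

Evaluating each claim at the given values:
A. LHS = 25, RHS = 17 → fails here (LHS ≠ RHS)
B. LHS = sin(5) ≈ -0.9589, RHS = sin(1)·cos(4) + sin(4)·cos(1) ≈ -0.9589 → holds here (LHS = RHS)
C. LHS = e^5 ≈ 148.4, RHS = e^5 ≈ 148.4 → holds here (LHS = RHS)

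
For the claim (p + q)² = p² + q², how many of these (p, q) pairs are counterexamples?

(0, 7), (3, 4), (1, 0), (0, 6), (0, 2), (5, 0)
Testing each pair:
(0, 7): LHS = 49, RHS = 49 → satisfies claim
(3, 4): LHS = 49, RHS = 25 → counterexample
(1, 0): LHS = 1, RHS = 1 → satisfies claim
(0, 6): LHS = 36, RHS = 36 → satisfies claim
(0, 2): LHS = 4, RHS = 4 → satisfies claim
(5, 0): LHS = 25, RHS = 25 → satisfies claim

That makes 1 counterexample.

Answer: 1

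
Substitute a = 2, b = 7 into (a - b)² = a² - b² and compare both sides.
LHS = (2 - 7)² = 25
RHS = 2² - 7² = -45

LHS ≠ RHS, so the equation does not hold here.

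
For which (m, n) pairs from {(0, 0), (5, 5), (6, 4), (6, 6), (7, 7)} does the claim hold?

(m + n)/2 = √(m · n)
(0, 0), (5, 5), (6, 6), (7, 7)

Testing each pair:
(0, 0): LHS = 0, RHS = 0 → holds
(5, 5): LHS = 5, RHS = 5 → holds
(6, 4): LHS = 5, RHS = 2·√(6) ≈ 4.899 → fails
(6, 6): LHS = 6, RHS = 6 → holds
(7, 7): LHS = 7, RHS = 7 → holds

4 of 5 pairs satisfy the claim.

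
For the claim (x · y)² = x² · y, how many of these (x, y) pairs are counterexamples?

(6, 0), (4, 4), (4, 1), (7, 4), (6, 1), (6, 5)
3

Testing each pair:
(6, 0): LHS = 0, RHS = 0 → satisfies claim
(4, 4): LHS = 256, RHS = 64 → counterexample
(4, 1): LHS = 16, RHS = 16 → satisfies claim
(7, 4): LHS = 784, RHS = 196 → counterexample
(6, 1): LHS = 36, RHS = 36 → satisfies claim
(6, 5): LHS = 900, RHS = 180 → counterexample

That makes 3 counterexamples.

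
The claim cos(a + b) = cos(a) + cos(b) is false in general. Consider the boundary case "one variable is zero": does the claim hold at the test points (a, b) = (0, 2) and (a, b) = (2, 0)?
No, fails at both test points

At (0, 2): LHS = cos(2) ≈ -0.4161 ≠ RHS = cos(2) + 1 ≈ 0.5839
At (2, 0): LHS = cos(2) ≈ -0.4161 ≠ RHS = cos(2) + 1 ≈ 0.5839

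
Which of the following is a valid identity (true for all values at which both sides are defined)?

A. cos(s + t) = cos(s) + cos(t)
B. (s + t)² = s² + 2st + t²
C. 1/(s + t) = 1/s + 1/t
A: fails at (2, 5) — LHS = cos(7) ≈ 0.7539, RHS = cos(2) + cos(5) ≈ -0.1325.
B: holds — e.g. at (4, 4), both sides equal 64.
C: fails at (2, 4) — LHS = 1/6, RHS = 3/4.

Answer: B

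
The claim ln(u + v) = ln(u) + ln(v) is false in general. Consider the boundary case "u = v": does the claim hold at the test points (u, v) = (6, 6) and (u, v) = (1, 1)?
At (6, 6): LHS = ln(12) ≈ 2.485 ≠ RHS = 2·ln(6) ≈ 3.584
At (1, 1): LHS = ln(2) ≈ 0.6931 ≠ RHS = 0

Answer: No, fails at both test points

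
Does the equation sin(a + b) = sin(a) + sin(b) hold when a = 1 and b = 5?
Fails

Substituting a = 1, b = 5:

LHS = sin(1 + 5) = sin(6) ≈ -0.2794
RHS = sin(1) + sin(5) ≈ -0.1175

LHS ≠ RHS, so the equation does not hold at this point.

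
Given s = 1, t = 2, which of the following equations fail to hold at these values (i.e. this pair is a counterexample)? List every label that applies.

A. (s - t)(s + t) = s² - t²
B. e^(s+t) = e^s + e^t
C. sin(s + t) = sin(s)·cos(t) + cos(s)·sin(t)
B

Evaluating each claim at the given values:
A. LHS = -3, RHS = -3 → holds here (LHS = RHS)
B. LHS = e^3 ≈ 20.09, RHS = e + e^2 ≈ 10.11 → fails here (LHS ≠ RHS)
C. LHS = sin(3) ≈ 0.1411, RHS = sin(1)·cos(2) + sin(2)·cos(1) ≈ 0.1411 → holds here (LHS = RHS)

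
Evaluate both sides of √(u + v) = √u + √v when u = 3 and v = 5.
LHS = √(3 + 5) = 2·√(2) ≈ 2.828
RHS = √3 + √5 = √(3) + √(5) ≈ 3.968

LHS ≠ RHS (they differ by about 1.14), so the equation does not hold here.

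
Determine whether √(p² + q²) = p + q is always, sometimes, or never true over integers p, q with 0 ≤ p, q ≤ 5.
Sometimes true

It holds at (p, q) = (0, 4) (both sides equal 4), but fails at (p, q) = (3, 3) (LHS = 3·√(2) ≈ 4.243, RHS = 6).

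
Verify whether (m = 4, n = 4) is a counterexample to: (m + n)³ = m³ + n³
Yes

Substituting m = 4, n = 4:
LHS = (4 + 4)³ = 512
RHS = 4³ + 4³ = 128

Since LHS ≠ RHS, this pair disproves the claim.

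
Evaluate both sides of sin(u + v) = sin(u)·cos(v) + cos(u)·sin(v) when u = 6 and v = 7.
LHS = sin(6 + 7) = sin(13) ≈ 0.4202
RHS = sin(6)·cos(7) + cos(6)·sin(7) = sin(6)·cos(7) + sin(7)·cos(6) ≈ 0.4202

LHS = RHS: the two sides agree.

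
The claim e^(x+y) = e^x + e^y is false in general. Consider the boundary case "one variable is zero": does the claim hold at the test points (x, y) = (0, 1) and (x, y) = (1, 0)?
No, fails at both test points

At (0, 1): LHS = e ≈ 2.718 ≠ RHS = 1 + e ≈ 3.718
At (1, 0): LHS = e ≈ 2.718 ≠ RHS = 1 + e ≈ 3.718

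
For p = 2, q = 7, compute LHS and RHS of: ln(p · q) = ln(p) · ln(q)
LHS = ln(2 · 7) = ln(14) ≈ 2.639
RHS = ln(2) · ln(7) ≈ 1.349

LHS ≠ RHS (they differ by about 1.29), so the equation does not hold here.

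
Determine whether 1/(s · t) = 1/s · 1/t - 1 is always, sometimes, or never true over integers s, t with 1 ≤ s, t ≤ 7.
The claim fails for every pair in the range. For instance at (s, t) = (6, 3): LHS = 1/18, RHS = -17/18.

Answer: Never true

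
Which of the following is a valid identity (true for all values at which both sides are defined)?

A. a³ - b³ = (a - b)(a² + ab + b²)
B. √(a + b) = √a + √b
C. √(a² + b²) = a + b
A

A: holds — e.g. at (2, 7), both sides equal -335.
B: fails at (2, 7) — LHS = 3, RHS = √(2) + √(7) ≈ 4.06.
C: fails at (2, 3) — LHS = √(13) ≈ 3.606, RHS = 5.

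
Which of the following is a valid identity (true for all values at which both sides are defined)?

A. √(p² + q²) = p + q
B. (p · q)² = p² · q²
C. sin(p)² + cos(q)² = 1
A: fails at (4, 4) — LHS = 4·√(2) ≈ 5.657, RHS = 8.
B: holds — e.g. at (5, 5), both sides equal 625.
C: fails at (3, 4) — LHS = sin(3)² + cos(4)² ≈ 0.4472, RHS = 1.

Answer: B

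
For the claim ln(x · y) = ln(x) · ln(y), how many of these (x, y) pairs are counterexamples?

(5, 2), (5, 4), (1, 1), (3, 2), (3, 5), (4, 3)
5

Testing each pair:
(5, 2): LHS = ln(10) ≈ 2.303, RHS = ln(2)·ln(5) ≈ 1.116 → counterexample
(5, 4): LHS = ln(20) ≈ 2.996, RHS = ln(4)·ln(5) ≈ 2.231 → counterexample
(1, 1): LHS = 0, RHS = 0 → satisfies claim
(3, 2): LHS = ln(6) ≈ 1.792, RHS = ln(2)·ln(3) ≈ 0.7615 → counterexample
(3, 5): LHS = ln(15) ≈ 2.708, RHS = ln(3)·ln(5) ≈ 1.768 → counterexample
(4, 3): LHS = ln(12) ≈ 2.485, RHS = ln(3)·ln(4) ≈ 1.523 → counterexample

That makes 5 counterexamples.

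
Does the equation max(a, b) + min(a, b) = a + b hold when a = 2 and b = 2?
Holds

Substituting a = 2, b = 2:

LHS = max(2, 2) + min(2, 2) = 4
RHS = 2 + 2 = 4

LHS = RHS, so the equation holds at this point.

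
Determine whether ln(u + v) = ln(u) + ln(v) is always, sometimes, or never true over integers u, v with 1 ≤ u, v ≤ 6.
It holds at (u, v) = (2, 2) (both sides equal ln(4) ≈ 1.386), but fails at (u, v) = (3, 6) (LHS = ln(9) ≈ 2.197, RHS = ln(3) + ln(6) ≈ 2.89).

Answer: Sometimes true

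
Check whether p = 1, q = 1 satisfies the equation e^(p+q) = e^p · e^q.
Holds

Substituting p = 1, q = 1:

LHS = e^(1+1) = e^2 ≈ 7.389
RHS = e^1 · e^1 = e^2 ≈ 7.389

LHS = RHS, so the equation holds at this point.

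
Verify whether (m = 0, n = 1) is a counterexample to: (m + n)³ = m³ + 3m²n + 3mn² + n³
Substituting m = 0, n = 1:
LHS = (0 + 1)³ = 1
RHS = 0³ + 3·0²·1 + 3·0·1² + 1³ = 1

The sides agree, so this pair does not disprove the claim.

Answer: No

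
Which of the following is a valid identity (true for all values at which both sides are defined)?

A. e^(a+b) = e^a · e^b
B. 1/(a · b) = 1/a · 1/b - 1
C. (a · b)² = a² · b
A: holds — e.g. at (1, 2), both sides equal e^3 ≈ 20.09.
B: fails at (1, 1) — LHS = 1, RHS = 0.
C: fails at (5, 5) — LHS = 625, RHS = 125.

Answer: A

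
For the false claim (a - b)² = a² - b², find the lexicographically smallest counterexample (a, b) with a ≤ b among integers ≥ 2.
Substituting (2, 3) into the claim:
LHS = (2 - 3)² = 1
RHS = 2² - 3² = -5

Since LHS ≠ RHS, this pair disproves the claim, and no lexicographically smaller pair (a ≤ b, integers ≥ 2) does.

For instance (5, 7) is also a counterexample (LHS = 4, RHS = -24), but it's lexicographically larger.

Answer: (a, b) = (2, 3)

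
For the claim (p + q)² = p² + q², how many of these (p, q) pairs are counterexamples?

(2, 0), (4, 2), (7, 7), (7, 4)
Testing each pair:
(2, 0): LHS = 4, RHS = 4 → satisfies claim
(4, 2): LHS = 36, RHS = 20 → counterexample
(7, 7): LHS = 196, RHS = 98 → counterexample
(7, 4): LHS = 121, RHS = 65 → counterexample

That makes 3 counterexamples.

Answer: 3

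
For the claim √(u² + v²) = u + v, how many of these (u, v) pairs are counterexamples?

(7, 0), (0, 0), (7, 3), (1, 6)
2

Testing each pair:
(7, 0): LHS = 7, RHS = 7 → satisfies claim
(0, 0): LHS = 0, RHS = 0 → satisfies claim
(7, 3): LHS = √(58) ≈ 7.616, RHS = 10 → counterexample
(1, 6): LHS = √(37) ≈ 6.083, RHS = 7 → counterexample

That makes 2 counterexamples.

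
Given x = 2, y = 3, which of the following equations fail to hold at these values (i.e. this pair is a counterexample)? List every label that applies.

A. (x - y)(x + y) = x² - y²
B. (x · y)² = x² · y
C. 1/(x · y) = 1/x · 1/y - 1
B, C

Evaluating each claim at the given values:
A. LHS = -5, RHS = -5 → holds here (LHS = RHS)
B. LHS = 36, RHS = 12 → fails here (LHS ≠ RHS)
C. LHS = 1/6, RHS = -5/6 → fails here (LHS ≠ RHS)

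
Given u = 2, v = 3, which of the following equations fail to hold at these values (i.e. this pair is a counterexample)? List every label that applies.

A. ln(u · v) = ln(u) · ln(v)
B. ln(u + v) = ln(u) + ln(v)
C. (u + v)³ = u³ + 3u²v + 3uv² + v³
Evaluating each claim at the given values:
A. LHS = ln(6) ≈ 1.792, RHS = ln(2)·ln(3) ≈ 0.7615 → fails here (LHS ≠ RHS)
B. LHS = ln(5) ≈ 1.609, RHS = ln(2) + ln(3) ≈ 1.792 → fails here (LHS ≠ RHS)
C. LHS = 125, RHS = 125 → holds here (LHS = RHS)

Answer: A, B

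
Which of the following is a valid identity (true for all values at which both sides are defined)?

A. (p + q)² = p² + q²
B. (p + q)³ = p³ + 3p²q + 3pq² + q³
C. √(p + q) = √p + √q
A: fails at (2, 7) — LHS = 81, RHS = 53.
B: holds — e.g. at (2, 2), both sides equal 64.
C: fails at (2, 4) — LHS = √(6) ≈ 2.449, RHS = √(2) + 2 ≈ 3.414.

Answer: B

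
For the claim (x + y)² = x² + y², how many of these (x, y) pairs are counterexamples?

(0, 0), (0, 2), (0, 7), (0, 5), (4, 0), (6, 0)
Testing each pair:
(0, 0): LHS = 0, RHS = 0 → satisfies claim
(0, 2): LHS = 4, RHS = 4 → satisfies claim
(0, 7): LHS = 49, RHS = 49 → satisfies claim
(0, 5): LHS = 25, RHS = 25 → satisfies claim
(4, 0): LHS = 16, RHS = 16 → satisfies claim
(6, 0): LHS = 36, RHS = 36 → satisfies claim

That makes 0 counterexamples.

Answer: 0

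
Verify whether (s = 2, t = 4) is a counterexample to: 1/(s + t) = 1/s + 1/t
Substituting s = 2, t = 4:
LHS = 1/(2 + 4) = 1/6
RHS = 1/2 + 1/4 = 3/4

Since LHS ≠ RHS, this pair disproves the claim.

Answer: Yes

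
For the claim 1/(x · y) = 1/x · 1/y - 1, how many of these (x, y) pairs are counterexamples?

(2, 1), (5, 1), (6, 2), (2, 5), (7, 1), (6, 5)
6

Testing each pair:
(2, 1): LHS = 1/2, RHS = -1/2 → counterexample
(5, 1): LHS = 1/5, RHS = -4/5 → counterexample
(6, 2): LHS = 1/12, RHS = -11/12 → counterexample
(2, 5): LHS = 1/10, RHS = -9/10 → counterexample
(7, 1): LHS = 1/7, RHS = -6/7 → counterexample
(6, 5): LHS = 1/30, RHS = -29/30 → counterexample

That makes 6 counterexamples.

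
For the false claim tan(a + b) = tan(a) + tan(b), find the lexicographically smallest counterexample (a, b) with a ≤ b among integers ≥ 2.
Substituting (2, 2) into the claim:
LHS = tan(2 + 2) = tan(4) ≈ 1.158
RHS = tan(2) + tan(2) = 2·tan(2) ≈ -4.37

Since LHS ≠ RHS, this pair disproves the claim, and no lexicographically smaller pair (a ≤ b, integers ≥ 2) does.

For instance (6, 7) is also a counterexample (LHS = tan(13) ≈ 0.463, RHS = tan(6) + tan(7) ≈ 0.5804), but it's lexicographically larger.

Answer: (a, b) = (2, 2)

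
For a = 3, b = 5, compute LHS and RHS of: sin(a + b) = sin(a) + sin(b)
LHS = sin(3 + 5) = sin(8) ≈ 0.9894
RHS = sin(3) + sin(5) ≈ -0.8178

LHS ≠ RHS (they differ by about 1.807), so the equation does not hold here.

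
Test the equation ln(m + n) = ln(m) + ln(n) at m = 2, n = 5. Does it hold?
Substituting m = 2, n = 5:

LHS = ln(2 + 5) = ln(7) ≈ 1.946
RHS = ln(2) + ln(5) ≈ 2.303

LHS ≠ RHS, so the equation does not hold at this point.

Answer: Fails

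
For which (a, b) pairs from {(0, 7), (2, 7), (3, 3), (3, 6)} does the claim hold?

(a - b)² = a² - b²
Testing each pair:
(0, 7): LHS = 49, RHS = -49 → fails
(2, 7): LHS = 25, RHS = -45 → fails
(3, 3): LHS = 0, RHS = 0 → holds
(3, 6): LHS = 9, RHS = -27 → fails

1 of 4 pairs satisfies the claim.

Answer: (3, 3)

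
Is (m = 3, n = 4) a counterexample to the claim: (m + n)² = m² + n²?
Yes

Substituting m = 3, n = 4:
LHS = (3 + 4)² = 49
RHS = 3² + 4² = 25

Since LHS ≠ RHS, this pair disproves the claim.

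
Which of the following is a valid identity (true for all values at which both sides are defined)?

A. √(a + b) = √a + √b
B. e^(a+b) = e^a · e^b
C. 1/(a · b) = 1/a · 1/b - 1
A: fails at (1, 2) — LHS = √(3) ≈ 1.732, RHS = 1 + √(2) ≈ 2.414.
B: holds — e.g. at (1, 4), both sides equal e^5 ≈ 148.4.
C: fails at (1, 1) — LHS = 1, RHS = 0.

Answer: B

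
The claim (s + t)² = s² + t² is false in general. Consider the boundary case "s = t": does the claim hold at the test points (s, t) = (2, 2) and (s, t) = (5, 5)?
No, fails at both test points

At (2, 2): LHS = 16 ≠ RHS = 8
At (5, 5): LHS = 100 ≠ RHS = 50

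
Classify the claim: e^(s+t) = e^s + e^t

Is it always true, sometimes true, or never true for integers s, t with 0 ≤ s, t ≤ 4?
Never true

The claim fails for every pair in the range. For instance at (s, t) = (3, 0): LHS = e^3 ≈ 20.09, RHS = 1 + e^3 ≈ 21.09.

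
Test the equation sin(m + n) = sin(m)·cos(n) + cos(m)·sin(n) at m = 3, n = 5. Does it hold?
Holds

Substituting m = 3, n = 5:

LHS = sin(3 + 5) = sin(8) ≈ 0.9894
RHS = sin(3)·cos(5) + cos(3)·sin(5) = sin(3)·cos(5) + sin(5)·cos(3) ≈ 0.9894

LHS = RHS, so the equation holds at this point.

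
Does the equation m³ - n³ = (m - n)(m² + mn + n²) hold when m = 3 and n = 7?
Holds

Substituting m = 3, n = 7:

LHS = 3³ - 7³ = -316
RHS = (3 - 7)(3² + 3·7 + 7²) = -316

LHS = RHS, so the equation holds at this point.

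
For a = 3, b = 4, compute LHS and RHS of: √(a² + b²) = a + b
LHS = √(3² + 4²) = 5
RHS = 3 + 4 = 7

LHS ≠ RHS, so the equation does not hold here.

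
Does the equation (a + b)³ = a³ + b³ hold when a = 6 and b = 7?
Fails

Substituting a = 6, b = 7:

LHS = (6 + 7)³ = 2197
RHS = 6³ + 7³ = 559

LHS ≠ RHS, so the equation does not hold at this point.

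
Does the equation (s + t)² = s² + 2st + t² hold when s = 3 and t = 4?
Holds

Substituting s = 3, t = 4:

LHS = (3 + 4)² = 49
RHS = 3² + 2·3·4 + 4² = 49

LHS = RHS, so the equation holds at this point.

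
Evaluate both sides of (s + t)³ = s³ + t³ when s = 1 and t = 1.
LHS = (1 + 1)³ = 8
RHS = 1³ + 1³ = 2

LHS ≠ RHS, so the equation does not hold here.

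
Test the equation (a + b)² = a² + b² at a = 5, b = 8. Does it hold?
Substituting a = 5, b = 8:

LHS = (5 + 8)² = 169
RHS = 5² + 8² = 89

LHS ≠ RHS, so the equation does not hold at this point.

Answer: Fails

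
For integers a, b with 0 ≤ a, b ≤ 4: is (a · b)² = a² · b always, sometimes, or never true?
Sometimes true

It holds at (a, b) = (1, 1) (both sides equal 1), but fails at (a, b) = (1, 4) (LHS = 16, RHS = 4).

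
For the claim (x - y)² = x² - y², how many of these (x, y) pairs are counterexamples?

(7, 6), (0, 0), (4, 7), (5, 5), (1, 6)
Testing each pair:
(7, 6): LHS = 1, RHS = 13 → counterexample
(0, 0): LHS = 0, RHS = 0 → satisfies claim
(4, 7): LHS = 9, RHS = -33 → counterexample
(5, 5): LHS = 0, RHS = 0 → satisfies claim
(1, 6): LHS = 25, RHS = -35 → counterexample

That makes 3 counterexamples.

Answer: 3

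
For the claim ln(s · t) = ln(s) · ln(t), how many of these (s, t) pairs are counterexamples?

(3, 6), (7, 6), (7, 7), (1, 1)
Testing each pair:
(3, 6): LHS = ln(18) ≈ 2.89, RHS = ln(3)·ln(6) ≈ 1.968 → counterexample
(7, 6): LHS = ln(42) ≈ 3.738, RHS = ln(6)·ln(7) ≈ 3.487 → counterexample
(7, 7): LHS = ln(49) ≈ 3.892, RHS = ln(7)² ≈ 3.787 → counterexample
(1, 1): LHS = 0, RHS = 0 → satisfies claim

That makes 3 counterexamples.

Answer: 3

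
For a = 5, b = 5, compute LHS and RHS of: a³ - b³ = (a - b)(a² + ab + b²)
LHS = 5³ - 5³ = 0
RHS = (5 - 5)(5² + 5·5 + 5²) = 0

LHS = RHS: the two sides agree.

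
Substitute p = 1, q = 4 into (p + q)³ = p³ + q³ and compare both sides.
LHS = (1 + 4)³ = 125
RHS = 1³ + 4³ = 65

LHS ≠ RHS, so the equation does not hold here.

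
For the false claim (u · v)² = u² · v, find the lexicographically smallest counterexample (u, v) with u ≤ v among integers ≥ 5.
(u, v) = (5, 5)

Substituting (5, 5) into the claim:
LHS = (5 · 5)² = 625
RHS = 5² · 5 = 125

Since LHS ≠ RHS, this pair disproves the claim, and no lexicographically smaller pair (u ≤ v, integers ≥ 5) does.

For instance (7, 12) is also a counterexample (LHS = 7056, RHS = 588), but it's lexicographically larger.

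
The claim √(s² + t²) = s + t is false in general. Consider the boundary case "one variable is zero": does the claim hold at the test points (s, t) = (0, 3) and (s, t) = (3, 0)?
Yes, holds at both test points

At (0, 3): LHS = 3, RHS = 3 → equal
At (3, 0): LHS = 3, RHS = 3 → equal

So the claim does hold at both of these boundary points, even though it is not an identity.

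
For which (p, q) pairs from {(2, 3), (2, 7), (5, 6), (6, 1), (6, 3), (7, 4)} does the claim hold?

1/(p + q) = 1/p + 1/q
Testing each pair:
(2, 3): LHS = 1/5, RHS = 5/6 → fails
(2, 7): LHS = 1/9, RHS = 9/14 → fails
(5, 6): LHS = 1/11, RHS = 11/30 → fails
(6, 1): LHS = 1/7, RHS = 7/6 → fails
(6, 3): LHS = 1/9, RHS = 1/2 → fails
(7, 4): LHS = 1/11, RHS = 11/28 → fails

No pair satisfies the claim.

Answer: None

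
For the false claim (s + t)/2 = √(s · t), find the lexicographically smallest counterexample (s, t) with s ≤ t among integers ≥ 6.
(s, t) = (6, 7)

Substituting (6, 7) into the claim:
LHS = (6 + 7)/2 = 13/2
RHS = √(6 · 7) = √(42) ≈ 6.481

Since LHS ≠ RHS, this pair disproves the claim, and no lexicographically smaller pair (s ≤ t, integers ≥ 6) does.

For instance (8, 10) is also a counterexample (LHS = 9, RHS = 4·√(5) ≈ 8.944), but it's lexicographically larger.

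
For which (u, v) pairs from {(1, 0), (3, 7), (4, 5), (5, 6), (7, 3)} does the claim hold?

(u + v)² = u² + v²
Testing each pair:
(1, 0): LHS = 1, RHS = 1 → holds
(3, 7): LHS = 100, RHS = 58 → fails
(4, 5): LHS = 81, RHS = 41 → fails
(5, 6): LHS = 121, RHS = 61 → fails
(7, 3): LHS = 100, RHS = 58 → fails

1 of 5 pairs satisfies the claim.

Answer: (1, 0)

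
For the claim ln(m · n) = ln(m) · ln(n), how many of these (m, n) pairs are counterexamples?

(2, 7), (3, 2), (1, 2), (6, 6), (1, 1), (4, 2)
5

Testing each pair:
(2, 7): LHS = ln(14) ≈ 2.639, RHS = ln(2)·ln(7) ≈ 1.349 → counterexample
(3, 2): LHS = ln(6) ≈ 1.792, RHS = ln(2)·ln(3) ≈ 0.7615 → counterexample
(1, 2): LHS = ln(2) ≈ 0.6931, RHS = 0 → counterexample
(6, 6): LHS = ln(36) ≈ 3.584, RHS = ln(6)² ≈ 3.21 → counterexample
(1, 1): LHS = 0, RHS = 0 → satisfies claim
(4, 2): LHS = ln(8) ≈ 2.079, RHS = ln(2)·ln(4) ≈ 0.9609 → counterexample

That makes 5 counterexamples.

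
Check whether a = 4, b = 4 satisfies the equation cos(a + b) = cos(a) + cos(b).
Substituting a = 4, b = 4:

LHS = cos(4 + 4) = cos(8) ≈ -0.1455
RHS = cos(4) + cos(4) = 2·cos(4) ≈ -1.307

LHS ≠ RHS, so the equation does not hold at this point.

Answer: Fails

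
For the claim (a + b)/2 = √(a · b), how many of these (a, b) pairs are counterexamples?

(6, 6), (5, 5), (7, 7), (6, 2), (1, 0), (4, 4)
Testing each pair:
(6, 6): LHS = 6, RHS = 6 → satisfies claim
(5, 5): LHS = 5, RHS = 5 → satisfies claim
(7, 7): LHS = 7, RHS = 7 → satisfies claim
(6, 2): LHS = 4, RHS = 2·√(3) ≈ 3.464 → counterexample
(1, 0): LHS = 1/2, RHS = 0 → counterexample
(4, 4): LHS = 4, RHS = 4 → satisfies claim

That makes 2 counterexamples.

Answer: 2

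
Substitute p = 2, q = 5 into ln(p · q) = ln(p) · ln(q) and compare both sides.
LHS = ln(2 · 5) = ln(10) ≈ 2.303
RHS = ln(2) · ln(5) ≈ 1.116

LHS ≠ RHS (they differ by about 1.187), so the equation does not hold here.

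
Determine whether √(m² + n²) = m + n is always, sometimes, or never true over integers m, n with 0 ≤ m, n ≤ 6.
It holds at (m, n) = (0, 0) (both sides equal 0), but fails at (m, n) = (2, 5) (LHS = √(29) ≈ 5.385, RHS = 7).

Answer: Sometimes true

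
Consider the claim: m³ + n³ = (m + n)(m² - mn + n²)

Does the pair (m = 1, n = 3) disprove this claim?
Substituting m = 1, n = 3:
LHS = 1³ + 3³ = 28
RHS = (1 + 3)(1² - 1·3 + 3²) = 28

The sides agree, so this pair does not disprove the claim.

Answer: No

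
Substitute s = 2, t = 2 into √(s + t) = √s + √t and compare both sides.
LHS = √(2 + 2) = 2
RHS = √2 + √2 = 2·√(2) ≈ 2.828

LHS ≠ RHS (they differ by about 0.8284), so the equation does not hold here.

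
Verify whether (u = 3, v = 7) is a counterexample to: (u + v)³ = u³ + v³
Yes

Substituting u = 3, v = 7:
LHS = (3 + 7)³ = 1000
RHS = 3³ + 7³ = 370

Since LHS ≠ RHS, this pair disproves the claim.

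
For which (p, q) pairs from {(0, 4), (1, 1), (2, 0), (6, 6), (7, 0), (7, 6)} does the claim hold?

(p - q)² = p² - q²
(1, 1), (2, 0), (6, 6), (7, 0)

Testing each pair:
(0, 4): LHS = 16, RHS = -16 → fails
(1, 1): LHS = 0, RHS = 0 → holds
(2, 0): LHS = 4, RHS = 4 → holds
(6, 6): LHS = 0, RHS = 0 → holds
(7, 0): LHS = 49, RHS = 49 → holds
(7, 6): LHS = 1, RHS = 13 → fails

4 of 6 pairs satisfy the claim.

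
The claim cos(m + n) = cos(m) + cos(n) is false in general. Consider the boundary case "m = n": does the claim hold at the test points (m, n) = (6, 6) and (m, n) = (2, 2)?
At (6, 6): LHS = cos(12) ≈ 0.8439 ≠ RHS = 2·cos(6) ≈ 1.92
At (2, 2): LHS = cos(4) ≈ -0.6536 ≠ RHS = 2·cos(2) ≈ -0.8323

Answer: No, fails at both test points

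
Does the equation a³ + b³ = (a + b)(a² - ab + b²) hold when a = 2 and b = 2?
Holds

Substituting a = 2, b = 2:

LHS = 2³ + 2³ = 16
RHS = (2 + 2)(2² - 2·2 + 2²) = 16

LHS = RHS, so the equation holds at this point.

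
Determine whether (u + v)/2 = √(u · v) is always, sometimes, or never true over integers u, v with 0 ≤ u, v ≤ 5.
It holds at (u, v) = (0, 0) (both sides equal 0), but fails at (u, v) = (2, 5) (LHS = 7/2, RHS = √(10) ≈ 3.162).

Answer: Sometimes true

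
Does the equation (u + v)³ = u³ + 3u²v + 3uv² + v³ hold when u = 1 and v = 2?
Holds

Substituting u = 1, v = 2:

LHS = (1 + 2)³ = 27
RHS = 1³ + 3·1²·2 + 3·1·2² + 2³ = 27

LHS = RHS, so the equation holds at this point.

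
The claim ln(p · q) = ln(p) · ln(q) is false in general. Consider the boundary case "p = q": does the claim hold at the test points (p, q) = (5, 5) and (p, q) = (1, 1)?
At (5, 5): LHS = ln(25) ≈ 3.219 ≠ RHS = ln(5)² ≈ 2.59
At (1, 1): LHS = 0, RHS = 0 → equal

Answer: Only at (1, 1)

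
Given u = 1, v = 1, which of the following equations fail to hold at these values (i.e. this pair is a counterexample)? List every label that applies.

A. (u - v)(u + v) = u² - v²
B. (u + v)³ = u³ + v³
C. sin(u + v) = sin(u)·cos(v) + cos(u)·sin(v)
B

Evaluating each claim at the given values:
A. LHS = 0, RHS = 0 → holds here (LHS = RHS)
B. LHS = 8, RHS = 2 → fails here (LHS ≠ RHS)
C. LHS = sin(2) ≈ 0.9093, RHS = 2·sin(1)·cos(1) ≈ 0.9093 → holds here (LHS = RHS)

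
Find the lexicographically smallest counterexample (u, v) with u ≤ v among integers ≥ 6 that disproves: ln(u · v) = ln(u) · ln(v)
Substituting (6, 6) into the claim:
LHS = ln(6 · 6) = ln(36) ≈ 3.584
RHS = ln(6) · ln(6) = ln(6)² ≈ 3.21

Since LHS ≠ RHS, this pair disproves the claim, and no lexicographically smaller pair (u ≤ v, integers ≥ 6) does.

For instance (7, 9) is also a counterexample (LHS = ln(63) ≈ 4.143, RHS = ln(7)·ln(9) ≈ 4.276), but it's lexicographically larger.

Answer: (u, v) = (6, 6)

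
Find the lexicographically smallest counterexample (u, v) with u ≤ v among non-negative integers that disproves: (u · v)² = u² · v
At (0, 3): both sides equal 0, so it holds there.

Substituting (1, 2) into the claim:
LHS = (1 · 2)² = 4
RHS = 1² · 2 = 2

Since LHS ≠ RHS, this pair disproves the claim, and no lexicographically smaller pair (u ≤ v, non-negative integers) does.

For instance (6, 6) is also a counterexample (LHS = 1296, RHS = 216), but it's lexicographically larger.

Answer: (u, v) = (1, 2)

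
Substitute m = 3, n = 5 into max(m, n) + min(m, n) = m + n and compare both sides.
LHS = max(3, 5) + min(3, 5) = 8
RHS = 3 + 5 = 8

LHS = RHS: the two sides agree.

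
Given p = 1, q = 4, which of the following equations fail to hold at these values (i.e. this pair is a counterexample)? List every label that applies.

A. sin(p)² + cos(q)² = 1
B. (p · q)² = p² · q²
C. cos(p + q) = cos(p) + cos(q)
A, C

Evaluating each claim at the given values:
A. LHS = cos(4)² + sin(1)² ≈ 1.135, RHS = 1 → fails here (LHS ≠ RHS)
B. LHS = 16, RHS = 16 → holds here (LHS = RHS)
C. LHS = cos(5) ≈ 0.2837, RHS = cos(4) + cos(1) ≈ -0.1133 → fails here (LHS ≠ RHS)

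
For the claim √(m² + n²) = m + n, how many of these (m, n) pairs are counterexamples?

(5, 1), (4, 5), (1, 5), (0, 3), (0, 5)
Testing each pair:
(5, 1): LHS = √(26) ≈ 5.099, RHS = 6 → counterexample
(4, 5): LHS = √(41) ≈ 6.403, RHS = 9 → counterexample
(1, 5): LHS = √(26) ≈ 5.099, RHS = 6 → counterexample
(0, 3): LHS = 3, RHS = 3 → satisfies claim
(0, 5): LHS = 5, RHS = 5 → satisfies claim

That makes 3 counterexamples.

Answer: 3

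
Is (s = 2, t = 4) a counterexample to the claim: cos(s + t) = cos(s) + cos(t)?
Yes

Substituting s = 2, t = 4:
LHS = cos(2 + 4) = cos(6) ≈ 0.9602
RHS = cos(2) + cos(4) ≈ -1.07

Since LHS ≠ RHS, this pair disproves the claim.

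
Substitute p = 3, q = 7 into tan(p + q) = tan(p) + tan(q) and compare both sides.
LHS = tan(3 + 7) = tan(10) ≈ 0.6484
RHS = tan(3) + tan(7) ≈ 0.7289

LHS ≠ RHS (they differ by about 0.08054), so the equation does not hold here.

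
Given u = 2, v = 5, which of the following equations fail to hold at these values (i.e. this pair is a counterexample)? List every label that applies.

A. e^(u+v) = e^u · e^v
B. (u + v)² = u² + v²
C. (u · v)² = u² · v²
Evaluating each claim at the given values:
A. LHS = e^7 ≈ 1097, RHS = e^7 ≈ 1097 → holds here (LHS = RHS)
B. LHS = 49, RHS = 29 → fails here (LHS ≠ RHS)
C. LHS = 100, RHS = 100 → holds here (LHS = RHS)

Answer: B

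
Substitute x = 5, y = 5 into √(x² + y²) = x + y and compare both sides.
LHS = √(5² + 5²) = 5·√(2) ≈ 7.071
RHS = 5 + 5 = 10

LHS ≠ RHS (they differ by about 2.929), so the equation does not hold here.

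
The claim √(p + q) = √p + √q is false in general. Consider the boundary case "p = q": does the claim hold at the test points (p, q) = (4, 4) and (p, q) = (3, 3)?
No, fails at both test points

At (4, 4): LHS = 2·√(2) ≈ 2.828 ≠ RHS = 4
At (3, 3): LHS = √(6) ≈ 2.449 ≠ RHS = 2·√(3) ≈ 3.464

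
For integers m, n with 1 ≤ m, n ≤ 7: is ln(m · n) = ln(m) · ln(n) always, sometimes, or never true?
Sometimes true

It holds at (m, n) = (1, 1) (both sides equal 0), but fails at (m, n) = (6, 5) (LHS = ln(30) ≈ 3.401, RHS = ln(5)·ln(6) ≈ 2.884).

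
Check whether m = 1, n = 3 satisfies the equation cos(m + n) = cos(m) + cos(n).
Substituting m = 1, n = 3:

LHS = cos(1 + 3) = cos(4) ≈ -0.6536
RHS = cos(1) + cos(3) ≈ -0.4497

LHS ≠ RHS, so the equation does not hold at this point.

Answer: Fails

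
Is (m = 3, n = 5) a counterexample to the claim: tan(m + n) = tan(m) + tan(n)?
Yes

Substituting m = 3, n = 5:
LHS = tan(3 + 5) = tan(8) ≈ -6.8
RHS = tan(3) + tan(5) ≈ -3.523

Since LHS ≠ RHS, this pair disproves the claim.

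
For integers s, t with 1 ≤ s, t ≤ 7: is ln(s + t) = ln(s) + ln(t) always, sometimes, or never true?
Sometimes true

It holds at (s, t) = (2, 2) (both sides equal ln(4) ≈ 1.386), but fails at (s, t) = (7, 6) (LHS = ln(13) ≈ 2.565, RHS = ln(6) + ln(7) ≈ 3.738).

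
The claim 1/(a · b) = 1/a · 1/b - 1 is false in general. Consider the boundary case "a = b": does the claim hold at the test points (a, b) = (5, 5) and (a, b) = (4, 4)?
At (5, 5): LHS = 1/25 ≠ RHS = -24/25
At (4, 4): LHS = 1/16 ≠ RHS = -15/16

Answer: No, fails at both test points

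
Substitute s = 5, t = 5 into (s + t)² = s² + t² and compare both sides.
LHS = (5 + 5)² = 100
RHS = 5² + 5² = 50

LHS ≠ RHS, so the equation does not hold here.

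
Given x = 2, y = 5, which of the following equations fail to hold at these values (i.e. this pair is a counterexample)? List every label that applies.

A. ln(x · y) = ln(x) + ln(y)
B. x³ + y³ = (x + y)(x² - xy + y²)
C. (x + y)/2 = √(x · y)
C

Evaluating each claim at the given values:
A. LHS = ln(10) ≈ 2.303, RHS = ln(2) + ln(5) ≈ 2.303 → holds here (LHS = RHS)
B. LHS = 133, RHS = 133 → holds here (LHS = RHS)
C. LHS = 7/2, RHS = √(10) ≈ 3.162 → fails here (LHS ≠ RHS)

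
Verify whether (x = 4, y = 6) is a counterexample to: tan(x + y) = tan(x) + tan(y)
Yes

Substituting x = 4, y = 6:
LHS = tan(4 + 6) = tan(10) ≈ 0.6484
RHS = tan(4) + tan(6) ≈ 0.8668

Since LHS ≠ RHS, this pair disproves the claim.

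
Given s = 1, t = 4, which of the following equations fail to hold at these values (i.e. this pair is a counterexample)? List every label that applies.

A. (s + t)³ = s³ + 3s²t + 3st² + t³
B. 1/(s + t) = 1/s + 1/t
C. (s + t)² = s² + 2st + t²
B

Evaluating each claim at the given values:
A. LHS = 125, RHS = 125 → holds here (LHS = RHS)
B. LHS = 1/5, RHS = 5/4 → fails here (LHS ≠ RHS)
C. LHS = 25, RHS = 25 → holds here (LHS = RHS)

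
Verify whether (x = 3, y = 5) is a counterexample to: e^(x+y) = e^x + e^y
Yes

Substituting x = 3, y = 5:
LHS = e^(3+5) = e^8 ≈ 2981
RHS = e^3 + e^5 ≈ 168.5

Since LHS ≠ RHS, this pair disproves the claim.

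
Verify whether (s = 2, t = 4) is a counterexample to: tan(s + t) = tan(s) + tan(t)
Yes

Substituting s = 2, t = 4:
LHS = tan(2 + 4) = tan(6) ≈ -0.291
RHS = tan(2) + tan(4) ≈ -1.027

Since LHS ≠ RHS, this pair disproves the claim.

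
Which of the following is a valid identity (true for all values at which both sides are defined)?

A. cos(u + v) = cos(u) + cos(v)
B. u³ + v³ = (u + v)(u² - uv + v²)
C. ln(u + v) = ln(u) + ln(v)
A: fails at (5, 5) — LHS = cos(10) ≈ -0.8391, RHS = 2·cos(5) ≈ 0.5673.
B: holds — e.g. at (3, 4), both sides equal 91.
C: fails at (1, 2) — LHS = ln(3) ≈ 1.099, RHS = ln(2) ≈ 0.6931.

Answer: B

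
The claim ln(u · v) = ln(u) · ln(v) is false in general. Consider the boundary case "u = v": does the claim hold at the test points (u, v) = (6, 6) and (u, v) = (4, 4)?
At (6, 6): LHS = ln(36) ≈ 3.584 ≠ RHS = ln(6)² ≈ 3.21
At (4, 4): LHS = ln(16) ≈ 2.773 ≠ RHS = ln(4)² ≈ 1.922

Answer: No, fails at both test points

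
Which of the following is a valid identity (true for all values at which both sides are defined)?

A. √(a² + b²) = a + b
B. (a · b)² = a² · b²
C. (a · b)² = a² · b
B

A: fails at (5, 5) — LHS = 5·√(2) ≈ 7.071, RHS = 10.
B: holds — e.g. at (1, 3), both sides equal 9.
C: fails at (1, 3) — LHS = 9, RHS = 3.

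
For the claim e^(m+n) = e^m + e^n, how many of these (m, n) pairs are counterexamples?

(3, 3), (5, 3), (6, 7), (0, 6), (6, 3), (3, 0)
Testing each pair:
(3, 3): LHS = e^6 ≈ 403.4, RHS = 2·e^3 ≈ 40.17 → counterexample
(5, 3): LHS = e^8 ≈ 2981, RHS = e^3 + e^5 ≈ 168.5 → counterexample
(6, 7): LHS = e^13 ≈ 442413.4, RHS = e^6 + e^7 ≈ 1500 → counterexample
(0, 6): LHS = e^6 ≈ 403.4, RHS = 1 + e^6 ≈ 404.4 → counterexample
(6, 3): LHS = e^9 ≈ 8103, RHS = e^3 + e^6 ≈ 423.5 → counterexample
(3, 0): LHS = e^3 ≈ 20.09, RHS = 1 + e^3 ≈ 21.09 → counterexample

That makes 6 counterexamples.

Answer: 6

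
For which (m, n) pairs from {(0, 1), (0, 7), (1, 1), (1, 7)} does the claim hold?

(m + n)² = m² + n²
(0, 1), (0, 7)

Testing each pair:
(0, 1): LHS = 1, RHS = 1 → holds
(0, 7): LHS = 49, RHS = 49 → holds
(1, 1): LHS = 4, RHS = 2 → fails
(1, 7): LHS = 64, RHS = 50 → fails

2 of 4 pairs satisfy the claim.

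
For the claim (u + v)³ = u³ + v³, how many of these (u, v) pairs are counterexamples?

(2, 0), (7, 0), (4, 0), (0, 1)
0

Testing each pair:
(2, 0): LHS = 8, RHS = 8 → satisfies claim
(7, 0): LHS = 343, RHS = 343 → satisfies claim
(4, 0): LHS = 64, RHS = 64 → satisfies claim
(0, 1): LHS = 1, RHS = 1 → satisfies claim

That makes 0 counterexamples.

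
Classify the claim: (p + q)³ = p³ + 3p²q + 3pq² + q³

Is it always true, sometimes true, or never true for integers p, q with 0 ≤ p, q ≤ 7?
Always true

The identity holds for every pair in the range. For instance at (p, q) = (6, 0): both sides equal 216.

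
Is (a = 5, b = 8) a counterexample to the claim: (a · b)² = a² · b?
Yes

Substituting a = 5, b = 8:
LHS = (5 · 8)² = 1600
RHS = 5² · 8 = 200

Since LHS ≠ RHS, this pair disproves the claim.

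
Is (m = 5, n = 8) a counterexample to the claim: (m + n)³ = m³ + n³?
Yes

Substituting m = 5, n = 8:
LHS = (5 + 8)³ = 2197
RHS = 5³ + 8³ = 637

Since LHS ≠ RHS, this pair disproves the claim.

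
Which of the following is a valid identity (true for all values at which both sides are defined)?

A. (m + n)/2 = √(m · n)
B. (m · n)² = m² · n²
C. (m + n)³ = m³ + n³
B

A: fails at (3, 4) — LHS = 7/2, RHS = 2·√(3) ≈ 3.464.
B: holds — e.g. at (3, 4), both sides equal 144.
C: fails at (1, 1) — LHS = 8, RHS = 2.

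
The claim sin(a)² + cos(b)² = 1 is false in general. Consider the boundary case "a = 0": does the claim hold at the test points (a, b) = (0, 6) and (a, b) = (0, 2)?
At (0, 6): LHS = cos(6)² ≈ 0.9219 ≠ RHS = 1
At (0, 2): LHS = cos(2)² ≈ 0.1732 ≠ RHS = 1

Answer: No, fails at both test points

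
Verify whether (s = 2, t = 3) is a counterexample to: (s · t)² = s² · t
Substituting s = 2, t = 3:
LHS = (2 · 3)² = 36
RHS = 2² · 3 = 12

Since LHS ≠ RHS, this pair disproves the claim.

Answer: Yes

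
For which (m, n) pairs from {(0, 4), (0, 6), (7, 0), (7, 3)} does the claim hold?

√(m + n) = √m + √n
Testing each pair:
(0, 4): LHS = 2, RHS = 2 → holds
(0, 6): LHS = √(6) ≈ 2.449, RHS = √(6) ≈ 2.449 → holds
(7, 0): LHS = √(7) ≈ 2.646, RHS = √(7) ≈ 2.646 → holds
(7, 3): LHS = √(10) ≈ 3.162, RHS = √(3) + √(7) ≈ 4.378 → fails

3 of 4 pairs satisfy the claim.

Answer: (0, 4), (0, 6), (7, 0)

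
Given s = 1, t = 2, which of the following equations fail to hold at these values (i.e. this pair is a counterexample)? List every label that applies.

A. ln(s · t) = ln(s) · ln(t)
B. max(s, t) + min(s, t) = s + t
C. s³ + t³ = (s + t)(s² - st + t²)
Evaluating each claim at the given values:
A. LHS = ln(2) ≈ 0.6931, RHS = 0 → fails here (LHS ≠ RHS)
B. LHS = 3, RHS = 3 → holds here (LHS = RHS)
C. LHS = 9, RHS = 9 → holds here (LHS = RHS)

Answer: A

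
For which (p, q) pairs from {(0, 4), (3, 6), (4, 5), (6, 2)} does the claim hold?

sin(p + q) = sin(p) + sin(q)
Testing each pair:
(0, 4): LHS = sin(4) ≈ -0.7568, RHS = sin(4) ≈ -0.7568 → holds
(3, 6): LHS = sin(9) ≈ 0.4121, RHS = sin(6) + sin(3) ≈ -0.1383 → fails
(4, 5): LHS = sin(9) ≈ 0.4121, RHS = sin(5) + sin(4) ≈ -1.716 → fails
(6, 2): LHS = sin(8) ≈ 0.9894, RHS = sin(6) + sin(2) ≈ 0.6299 → fails

1 of 4 pairs satisfies the claim.

Answer: (0, 4)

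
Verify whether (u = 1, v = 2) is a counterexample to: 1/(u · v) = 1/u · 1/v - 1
Substituting u = 1, v = 2:
LHS = 1/(1 · 2) = 1/2
RHS = 1/1 · 1/2 - 1 = -1/2

Since LHS ≠ RHS, this pair disproves the claim.

Answer: Yes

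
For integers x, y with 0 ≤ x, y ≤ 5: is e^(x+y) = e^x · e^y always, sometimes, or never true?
Always true

The identity holds for every pair in the range. For instance at (x, y) = (3, 3): both sides equal e^6 ≈ 403.4.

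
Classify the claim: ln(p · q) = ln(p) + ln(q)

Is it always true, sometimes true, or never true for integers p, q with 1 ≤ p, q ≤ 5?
Always true

The identity holds for every pair in the range. For instance at (p, q) = (3, 5): both sides equal ln(15) ≈ 2.708.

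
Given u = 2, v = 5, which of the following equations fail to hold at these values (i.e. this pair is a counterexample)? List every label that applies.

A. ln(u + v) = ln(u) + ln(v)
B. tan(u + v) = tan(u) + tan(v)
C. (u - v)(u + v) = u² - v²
A, B

Evaluating each claim at the given values:
A. LHS = ln(7) ≈ 1.946, RHS = ln(2) + ln(5) ≈ 2.303 → fails here (LHS ≠ RHS)
B. LHS = tan(7) ≈ 0.8714, RHS = tan(5) + tan(2) ≈ -5.566 → fails here (LHS ≠ RHS)
C. LHS = -21, RHS = -21 → holds here (LHS = RHS)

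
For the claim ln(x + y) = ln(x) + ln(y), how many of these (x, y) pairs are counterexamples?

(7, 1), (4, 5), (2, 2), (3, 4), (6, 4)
Testing each pair:
(7, 1): LHS = ln(8) ≈ 2.079, RHS = ln(7) ≈ 1.946 → counterexample
(4, 5): LHS = ln(9) ≈ 2.197, RHS = ln(4) + ln(5) ≈ 2.996 → counterexample
(2, 2): LHS = ln(4) ≈ 1.386, RHS = 2·ln(2) ≈ 1.386 → satisfies claim
(3, 4): LHS = ln(7) ≈ 1.946, RHS = ln(3) + ln(4) ≈ 2.485 → counterexample
(6, 4): LHS = ln(10) ≈ 2.303, RHS = ln(4) + ln(6) ≈ 3.178 → counterexample

That makes 4 counterexamples.

Answer: 4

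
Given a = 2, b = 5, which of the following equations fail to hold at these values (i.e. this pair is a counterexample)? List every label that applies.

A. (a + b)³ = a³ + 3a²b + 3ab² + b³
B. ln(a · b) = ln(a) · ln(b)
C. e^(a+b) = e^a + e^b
B, C

Evaluating each claim at the given values:
A. LHS = 343, RHS = 343 → holds here (LHS = RHS)
B. LHS = ln(10) ≈ 2.303, RHS = ln(2)·ln(5) ≈ 1.116 → fails here (LHS ≠ RHS)
C. LHS = e^7 ≈ 1097, RHS = e^2 + e^5 ≈ 155.8 → fails here (LHS ≠ RHS)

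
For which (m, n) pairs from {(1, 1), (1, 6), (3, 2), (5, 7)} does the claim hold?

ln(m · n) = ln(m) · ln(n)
(1, 1)

Testing each pair:
(1, 1): LHS = 0, RHS = 0 → holds
(1, 6): LHS = ln(6) ≈ 1.792, RHS = 0 → fails
(3, 2): LHS = ln(6) ≈ 1.792, RHS = ln(2)·ln(3) ≈ 0.7615 → fails
(5, 7): LHS = ln(35) ≈ 3.555, RHS = ln(5)·ln(7) ≈ 3.132 → fails

1 of 4 pairs satisfies the claim.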